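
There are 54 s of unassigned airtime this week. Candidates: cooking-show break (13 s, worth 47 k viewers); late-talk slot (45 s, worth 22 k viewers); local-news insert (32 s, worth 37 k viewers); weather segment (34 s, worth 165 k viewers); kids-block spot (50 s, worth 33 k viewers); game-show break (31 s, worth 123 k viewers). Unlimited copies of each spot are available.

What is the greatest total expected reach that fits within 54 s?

Taking cooking-show break + weather segment: 47 s used, 212 in expected reach.

212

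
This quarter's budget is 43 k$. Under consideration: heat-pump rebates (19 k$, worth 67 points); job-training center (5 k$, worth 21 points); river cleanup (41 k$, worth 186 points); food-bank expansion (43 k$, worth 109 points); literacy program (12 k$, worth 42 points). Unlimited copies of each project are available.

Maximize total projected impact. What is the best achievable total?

186

Best packing: river cleanup — 41 k$, 186 total.
Nothing else within 43 k$ beats 186.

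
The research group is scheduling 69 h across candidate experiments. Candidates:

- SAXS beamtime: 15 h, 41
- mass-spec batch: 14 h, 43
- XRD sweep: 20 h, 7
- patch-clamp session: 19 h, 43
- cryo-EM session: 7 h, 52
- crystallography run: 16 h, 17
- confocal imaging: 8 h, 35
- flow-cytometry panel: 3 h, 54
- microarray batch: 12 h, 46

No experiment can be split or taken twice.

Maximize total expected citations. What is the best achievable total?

Ranking by ratio (expected citations/h): flow-cytometry panel 18.00, cryo-EM session 7.43, confocal imaging 4.38.
Taking the top-ratio experiments first gives SAXS beamtime + mass-spec batch + cryo-EM session + confocal imaging + flow-cytometry panel + microarray batch for 271 (59 h).
Replace SAXS beamtime with patch-clamp session: the trade gains 2 net, giving 273 at 63 h.
Runner-up SAXS beamtime + mass-spec batch + cryo-EM session + confocal imaging + flow-cytometry panel + microarray batch tops out at 271.

273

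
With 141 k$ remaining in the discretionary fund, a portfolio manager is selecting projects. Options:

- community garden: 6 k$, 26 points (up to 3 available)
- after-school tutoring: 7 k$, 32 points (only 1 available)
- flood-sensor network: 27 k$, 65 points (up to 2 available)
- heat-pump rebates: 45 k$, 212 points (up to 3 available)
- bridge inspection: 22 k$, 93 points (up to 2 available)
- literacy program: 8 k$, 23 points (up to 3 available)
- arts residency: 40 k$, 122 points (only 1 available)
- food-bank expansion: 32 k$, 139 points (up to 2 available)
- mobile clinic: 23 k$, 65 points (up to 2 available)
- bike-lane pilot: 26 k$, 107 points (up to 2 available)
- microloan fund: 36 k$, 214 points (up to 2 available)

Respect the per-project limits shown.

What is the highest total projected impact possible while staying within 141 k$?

A density-first pass picks 2×community garden + after-school tutoring + heat-pump rebates + 2×microloan fund — 724 at 136 k$.
Dropping 2×community garden and after-school tutoring frees 19 k$; slotting in bridge inspection (22 k$) lifts the total to 733 at 139 k$.

733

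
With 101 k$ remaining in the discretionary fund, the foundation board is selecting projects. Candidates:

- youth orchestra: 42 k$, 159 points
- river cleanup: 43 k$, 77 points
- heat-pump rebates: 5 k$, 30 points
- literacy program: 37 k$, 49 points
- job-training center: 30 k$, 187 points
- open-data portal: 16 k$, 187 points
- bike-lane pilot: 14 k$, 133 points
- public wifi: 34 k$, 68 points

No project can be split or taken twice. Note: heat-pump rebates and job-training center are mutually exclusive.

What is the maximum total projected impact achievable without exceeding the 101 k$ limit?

575

Job-training center + open-data portal + bike-lane pilot + public wifi uses 94 of the 101 k$ and totals 575.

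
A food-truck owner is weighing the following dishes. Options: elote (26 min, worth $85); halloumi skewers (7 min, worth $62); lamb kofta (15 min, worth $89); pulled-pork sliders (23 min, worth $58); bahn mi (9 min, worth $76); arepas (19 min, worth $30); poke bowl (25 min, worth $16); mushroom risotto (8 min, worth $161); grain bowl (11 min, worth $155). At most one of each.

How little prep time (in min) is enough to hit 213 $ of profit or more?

15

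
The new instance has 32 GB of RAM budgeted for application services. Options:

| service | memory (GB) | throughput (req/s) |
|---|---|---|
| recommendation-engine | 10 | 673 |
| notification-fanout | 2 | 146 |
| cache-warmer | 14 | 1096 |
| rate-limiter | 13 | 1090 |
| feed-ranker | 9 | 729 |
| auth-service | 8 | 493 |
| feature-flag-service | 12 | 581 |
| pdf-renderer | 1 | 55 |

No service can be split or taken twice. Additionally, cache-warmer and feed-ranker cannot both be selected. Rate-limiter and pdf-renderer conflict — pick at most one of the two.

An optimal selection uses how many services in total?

Best achievable throughput is 2492.
recommendation-engine + rate-limiter + feed-ranker hits 2492 at 32 GB.
Every optimal selection uses 3 services.

3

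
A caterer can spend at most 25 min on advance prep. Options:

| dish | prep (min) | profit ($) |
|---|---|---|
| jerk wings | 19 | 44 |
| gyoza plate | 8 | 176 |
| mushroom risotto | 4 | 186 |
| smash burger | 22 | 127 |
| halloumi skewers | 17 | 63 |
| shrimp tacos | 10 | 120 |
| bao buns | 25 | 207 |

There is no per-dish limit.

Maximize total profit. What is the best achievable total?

1116

6×mushroom risotto uses 24 of the 25 min and totals 1116.
That's the maximum — no swap from here does better than 1116.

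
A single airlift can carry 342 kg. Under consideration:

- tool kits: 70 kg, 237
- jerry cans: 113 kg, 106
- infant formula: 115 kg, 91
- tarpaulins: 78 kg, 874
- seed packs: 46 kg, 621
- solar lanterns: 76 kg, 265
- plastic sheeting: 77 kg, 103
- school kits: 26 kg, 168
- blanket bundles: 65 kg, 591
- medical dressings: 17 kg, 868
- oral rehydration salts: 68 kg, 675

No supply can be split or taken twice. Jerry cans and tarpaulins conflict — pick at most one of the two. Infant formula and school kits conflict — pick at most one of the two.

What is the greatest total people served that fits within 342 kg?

Best packing: tarpaulins + seed packs + school kits + blanket bundles + medical dressings + oral rehydration salts — 300 kg, 3797 total.

3797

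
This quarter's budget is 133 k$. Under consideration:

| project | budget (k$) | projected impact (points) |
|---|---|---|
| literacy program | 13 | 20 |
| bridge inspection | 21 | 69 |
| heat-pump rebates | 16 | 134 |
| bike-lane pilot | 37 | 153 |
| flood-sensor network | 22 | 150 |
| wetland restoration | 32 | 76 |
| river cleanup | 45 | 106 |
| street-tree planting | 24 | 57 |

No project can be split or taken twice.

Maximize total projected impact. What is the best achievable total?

Ranking by ratio (projected impact/k$): heat-pump rebates 8.38, flood-sensor network 6.82, bike-lane pilot 4.14.
Greedy by ratio would take bridge inspection + heat-pump rebates + bike-lane pilot + flood-sensor network + wetland restoration: 128 k$ used, total 582.
The 32 k$ tied up in wetland restoration is better spent on literacy program + street-tree planting — total rises to 583 (133 k$).

583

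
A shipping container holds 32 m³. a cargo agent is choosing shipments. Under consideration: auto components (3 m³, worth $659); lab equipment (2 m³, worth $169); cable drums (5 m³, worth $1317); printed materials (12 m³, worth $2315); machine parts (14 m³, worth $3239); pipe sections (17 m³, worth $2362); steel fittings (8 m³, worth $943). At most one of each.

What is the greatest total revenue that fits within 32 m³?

Greedy by ratio would take auto components + lab equipment + cable drums + machine parts + steel fittings: 32 m³ used, total 6327.
Replace auto components and lab equipment and steel fittings with printed materials: the trade gains 544 net, giving 6871 at 31 m³.

6871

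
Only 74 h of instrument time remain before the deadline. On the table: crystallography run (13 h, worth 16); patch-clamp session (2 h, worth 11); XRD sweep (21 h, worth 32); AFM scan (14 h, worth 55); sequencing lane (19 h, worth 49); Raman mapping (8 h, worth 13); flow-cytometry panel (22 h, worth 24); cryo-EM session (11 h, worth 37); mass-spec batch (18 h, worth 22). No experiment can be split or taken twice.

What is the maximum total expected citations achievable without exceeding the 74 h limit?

187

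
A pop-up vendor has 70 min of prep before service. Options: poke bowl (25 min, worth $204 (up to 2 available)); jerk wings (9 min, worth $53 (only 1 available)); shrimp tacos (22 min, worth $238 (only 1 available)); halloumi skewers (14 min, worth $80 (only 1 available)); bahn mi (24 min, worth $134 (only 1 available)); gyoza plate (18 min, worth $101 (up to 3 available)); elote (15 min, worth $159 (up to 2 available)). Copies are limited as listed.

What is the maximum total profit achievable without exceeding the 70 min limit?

657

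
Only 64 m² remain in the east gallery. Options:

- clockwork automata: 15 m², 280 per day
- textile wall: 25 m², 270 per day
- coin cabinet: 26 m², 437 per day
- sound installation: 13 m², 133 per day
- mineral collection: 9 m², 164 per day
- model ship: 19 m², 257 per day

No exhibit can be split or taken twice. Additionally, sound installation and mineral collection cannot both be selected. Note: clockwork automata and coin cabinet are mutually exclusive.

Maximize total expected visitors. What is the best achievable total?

871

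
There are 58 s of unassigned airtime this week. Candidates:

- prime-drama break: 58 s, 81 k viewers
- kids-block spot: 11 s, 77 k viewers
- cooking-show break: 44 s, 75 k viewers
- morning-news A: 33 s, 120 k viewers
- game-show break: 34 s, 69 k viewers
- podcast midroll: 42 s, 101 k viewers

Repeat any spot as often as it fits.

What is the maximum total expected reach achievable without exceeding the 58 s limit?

385

Density check — kids-block spot 7.00, morning-news A 3.64, podcast midroll 2.40 are the best per s.
The ratio ordering already packs tightly: 5×kids-block spot, 55 s, 385.
That's the maximum — no swap from here does better than 385.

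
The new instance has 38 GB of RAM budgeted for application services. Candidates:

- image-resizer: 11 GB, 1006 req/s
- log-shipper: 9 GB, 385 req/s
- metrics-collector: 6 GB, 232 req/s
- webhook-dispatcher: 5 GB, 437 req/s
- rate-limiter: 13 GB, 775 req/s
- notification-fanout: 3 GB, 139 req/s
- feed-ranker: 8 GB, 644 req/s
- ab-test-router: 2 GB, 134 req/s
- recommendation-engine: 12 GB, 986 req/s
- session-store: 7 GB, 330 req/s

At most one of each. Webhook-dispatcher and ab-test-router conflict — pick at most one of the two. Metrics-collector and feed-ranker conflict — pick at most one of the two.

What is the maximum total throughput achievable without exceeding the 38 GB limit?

3073

Density check — image-resizer 91.45, webhook-dispatcher 87.40, recommendation-engine 82.17, feed-ranker 80.50 are the best per GB.
Image-resizer + webhook-dispatcher + feed-ranker + recommendation-engine uses 36 of the 38 GB and totals 3073.
That's the maximum — no feasible swap from here does better than 3073.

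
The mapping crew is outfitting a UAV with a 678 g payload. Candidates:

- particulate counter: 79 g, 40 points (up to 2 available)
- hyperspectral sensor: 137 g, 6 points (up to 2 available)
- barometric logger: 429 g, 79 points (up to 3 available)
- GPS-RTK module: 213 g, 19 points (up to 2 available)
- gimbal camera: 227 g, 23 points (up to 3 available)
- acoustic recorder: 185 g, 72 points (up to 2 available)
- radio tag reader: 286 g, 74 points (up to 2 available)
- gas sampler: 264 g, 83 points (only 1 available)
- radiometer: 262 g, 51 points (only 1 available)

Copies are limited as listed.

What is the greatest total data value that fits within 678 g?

Greedy by ratio would take 2×particulate counter + hyperspectral sensor + 2×acoustic recorder: 665 g used, total 230.
Dropping hyperspectral sensor and acoustic recorder frees 322 g; slotting in gas sampler (264 g) lifts the total to 235 at 607 g.
Every other selection either busts 678 g or exceeds an availability limit or fails to beat 235.

235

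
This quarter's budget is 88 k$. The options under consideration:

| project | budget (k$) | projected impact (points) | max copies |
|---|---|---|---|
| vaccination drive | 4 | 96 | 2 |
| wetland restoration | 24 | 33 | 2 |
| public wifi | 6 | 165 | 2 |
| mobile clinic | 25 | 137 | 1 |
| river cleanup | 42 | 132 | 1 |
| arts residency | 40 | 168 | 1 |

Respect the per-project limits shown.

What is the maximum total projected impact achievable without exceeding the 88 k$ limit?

827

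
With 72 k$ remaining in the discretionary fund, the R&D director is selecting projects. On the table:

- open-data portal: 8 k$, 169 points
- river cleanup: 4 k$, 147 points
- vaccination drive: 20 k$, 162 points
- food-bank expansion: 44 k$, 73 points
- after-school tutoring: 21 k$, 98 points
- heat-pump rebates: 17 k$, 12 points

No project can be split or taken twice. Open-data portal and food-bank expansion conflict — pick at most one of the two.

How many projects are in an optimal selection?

5

Best achievable projected impact is 588.
One optimal bundle: open-data portal + river cleanup + vaccination drive + after-school tutoring + heat-pump rebates (70 k$).
All optima have 5 projects.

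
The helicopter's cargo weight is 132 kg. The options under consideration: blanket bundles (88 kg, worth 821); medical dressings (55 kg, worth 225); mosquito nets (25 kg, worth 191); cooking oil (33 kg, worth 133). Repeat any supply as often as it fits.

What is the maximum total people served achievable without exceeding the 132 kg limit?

1012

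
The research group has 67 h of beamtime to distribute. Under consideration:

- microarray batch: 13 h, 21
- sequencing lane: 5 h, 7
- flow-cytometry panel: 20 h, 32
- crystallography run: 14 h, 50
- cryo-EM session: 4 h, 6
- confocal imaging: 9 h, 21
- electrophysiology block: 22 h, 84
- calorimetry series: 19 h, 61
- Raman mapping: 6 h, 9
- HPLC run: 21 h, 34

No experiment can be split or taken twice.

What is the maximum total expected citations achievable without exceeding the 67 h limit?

Crystallography run + confocal imaging + electrophysiology block + calorimetry series uses 64 of the 67 h and totals 216.
The spare 3 h is too small for any remaining experiment, and no exchange beats 216.

216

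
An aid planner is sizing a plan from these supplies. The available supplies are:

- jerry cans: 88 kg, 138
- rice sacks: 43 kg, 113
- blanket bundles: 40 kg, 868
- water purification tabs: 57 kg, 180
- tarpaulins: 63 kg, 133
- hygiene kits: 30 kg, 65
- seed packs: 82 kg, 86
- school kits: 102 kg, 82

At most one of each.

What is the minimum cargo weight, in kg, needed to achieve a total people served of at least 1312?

233

Look for the lowest-cargo combination reaching 1312.
rice sacks + blanket bundles + water purification tabs + tarpaulins + hygiene kits: 1359 people served at 233 kg.
No combination under 233 kg hits 1312.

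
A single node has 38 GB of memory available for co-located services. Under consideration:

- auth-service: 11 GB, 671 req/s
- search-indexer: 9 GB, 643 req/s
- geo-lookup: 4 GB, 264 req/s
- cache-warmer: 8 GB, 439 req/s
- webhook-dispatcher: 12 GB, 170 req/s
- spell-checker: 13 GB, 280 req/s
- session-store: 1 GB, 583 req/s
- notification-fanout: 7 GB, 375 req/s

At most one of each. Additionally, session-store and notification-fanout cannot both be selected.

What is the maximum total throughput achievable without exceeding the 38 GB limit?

2600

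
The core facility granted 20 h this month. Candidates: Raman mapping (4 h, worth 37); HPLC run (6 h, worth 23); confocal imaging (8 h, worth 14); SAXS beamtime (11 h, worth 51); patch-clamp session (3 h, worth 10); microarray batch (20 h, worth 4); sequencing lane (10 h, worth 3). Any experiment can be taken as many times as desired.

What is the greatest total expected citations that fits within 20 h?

Taking 5×Raman mapping: 20 h used, 185 in expected citations.
Every other selection either busts 20 h or fails to beat 185.

185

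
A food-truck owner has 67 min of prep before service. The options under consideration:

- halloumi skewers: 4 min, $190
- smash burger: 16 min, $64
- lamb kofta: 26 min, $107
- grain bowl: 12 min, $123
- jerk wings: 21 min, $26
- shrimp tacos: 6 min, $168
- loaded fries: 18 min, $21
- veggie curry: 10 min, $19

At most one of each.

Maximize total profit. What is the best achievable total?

652

Halloumi skewers + smash burger + lamb kofta + grain bowl + shrimp tacos uses 64 of the 67 min and totals 652.
Every other selection either busts 67 min or fails to beat 652.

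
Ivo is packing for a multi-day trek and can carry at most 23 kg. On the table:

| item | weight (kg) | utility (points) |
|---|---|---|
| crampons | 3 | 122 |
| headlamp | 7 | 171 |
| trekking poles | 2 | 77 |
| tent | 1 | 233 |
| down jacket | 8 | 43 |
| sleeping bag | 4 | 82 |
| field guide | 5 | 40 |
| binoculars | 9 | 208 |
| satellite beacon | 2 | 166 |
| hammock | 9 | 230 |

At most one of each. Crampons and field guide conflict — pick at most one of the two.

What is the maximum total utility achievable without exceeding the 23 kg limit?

922

By utility per kg: tent 233.00, satellite beacon 83.00, crampons 40.67, trekking poles 38.50 lead.
Taking the top-ratio items first gives crampons + trekking poles + tent + sleeping bag + satellite beacon + hammock for 910 (21 kg).
The 6 kg tied up in trekking poles and sleeping bag is better spent on headlamp — total rises to 922 (22 kg).
The spare 1 kg is too small for any remaining item, and no feasible exchange beats 922.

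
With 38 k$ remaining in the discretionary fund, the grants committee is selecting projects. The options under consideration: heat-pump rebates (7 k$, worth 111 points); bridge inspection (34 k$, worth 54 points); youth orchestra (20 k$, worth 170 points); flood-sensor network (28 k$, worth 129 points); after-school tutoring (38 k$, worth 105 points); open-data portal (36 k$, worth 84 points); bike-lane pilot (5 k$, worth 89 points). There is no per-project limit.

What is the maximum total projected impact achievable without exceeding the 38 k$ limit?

645

Density check — bike-lane pilot 17.80, heat-pump rebates 15.86, youth orchestra 8.50 are the best per k$.
Filling by ratio: 7×bike-lane pilot for 623, with 3 k$ left unused.
Replace bike-lane pilot with heat-pump rebates: the trade gains 22 net, giving 645 at 37 k$.
Nothing else within 38 k$ beats 645.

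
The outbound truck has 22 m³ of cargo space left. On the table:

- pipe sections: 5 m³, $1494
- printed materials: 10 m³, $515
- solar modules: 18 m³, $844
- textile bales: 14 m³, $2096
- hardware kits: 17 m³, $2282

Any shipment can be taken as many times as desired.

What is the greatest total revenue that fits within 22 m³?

5976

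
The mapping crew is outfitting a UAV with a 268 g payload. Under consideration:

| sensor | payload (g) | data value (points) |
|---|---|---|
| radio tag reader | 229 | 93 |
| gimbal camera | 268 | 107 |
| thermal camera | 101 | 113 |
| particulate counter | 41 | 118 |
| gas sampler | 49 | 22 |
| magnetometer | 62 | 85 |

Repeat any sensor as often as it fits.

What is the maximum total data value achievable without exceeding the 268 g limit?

708

6×particulate counter uses 246 of the 268 g and totals 708.
That's the maximum — no swap from here does better than 708.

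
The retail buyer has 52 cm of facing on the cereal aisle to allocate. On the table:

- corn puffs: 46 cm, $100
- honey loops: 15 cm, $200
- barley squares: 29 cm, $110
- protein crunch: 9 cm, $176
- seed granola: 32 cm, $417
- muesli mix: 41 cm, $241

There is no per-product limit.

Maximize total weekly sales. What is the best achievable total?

Filling by ratio: 5×protein crunch for 880, with 7 cm left unused.
The 9 cm tied up in protein crunch is better spent on honey loops — total rises to 904 (51 cm).
The spare 1 cm is too small for any remaining product, and no exchange beats 904.

904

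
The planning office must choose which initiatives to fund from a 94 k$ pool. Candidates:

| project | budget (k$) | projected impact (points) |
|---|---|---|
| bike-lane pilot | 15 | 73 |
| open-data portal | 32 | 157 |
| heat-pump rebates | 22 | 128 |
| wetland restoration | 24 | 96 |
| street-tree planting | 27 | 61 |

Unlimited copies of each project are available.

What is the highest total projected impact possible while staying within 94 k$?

512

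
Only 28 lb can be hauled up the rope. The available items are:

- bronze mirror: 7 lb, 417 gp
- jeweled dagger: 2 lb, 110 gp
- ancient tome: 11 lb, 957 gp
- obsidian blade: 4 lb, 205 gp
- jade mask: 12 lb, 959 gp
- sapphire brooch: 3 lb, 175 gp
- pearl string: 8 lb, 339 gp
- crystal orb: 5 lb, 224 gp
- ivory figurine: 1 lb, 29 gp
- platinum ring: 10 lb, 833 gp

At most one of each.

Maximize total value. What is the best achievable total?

2207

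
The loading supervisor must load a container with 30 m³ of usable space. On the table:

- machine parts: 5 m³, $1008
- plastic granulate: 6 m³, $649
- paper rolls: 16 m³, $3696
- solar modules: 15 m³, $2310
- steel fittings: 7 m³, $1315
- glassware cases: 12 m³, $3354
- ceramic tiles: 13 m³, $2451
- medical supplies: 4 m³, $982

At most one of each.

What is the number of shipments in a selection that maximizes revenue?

2

Best achievable revenue is 7050.
For example paper rolls + glassware cases achieves it, using 28 m³.
Every optimal selection uses 2 shipments.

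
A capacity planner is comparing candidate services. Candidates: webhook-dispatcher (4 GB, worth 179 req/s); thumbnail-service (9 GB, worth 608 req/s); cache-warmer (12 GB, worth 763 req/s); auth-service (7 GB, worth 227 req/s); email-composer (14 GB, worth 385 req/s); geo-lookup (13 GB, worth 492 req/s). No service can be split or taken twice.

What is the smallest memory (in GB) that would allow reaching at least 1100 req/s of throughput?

21

Minimise GB subject to total throughput ≥ 1100.
thumbnail-service + cache-warmer reaches 1371 using 21 GB.
No combination under 21 GB hits 1100.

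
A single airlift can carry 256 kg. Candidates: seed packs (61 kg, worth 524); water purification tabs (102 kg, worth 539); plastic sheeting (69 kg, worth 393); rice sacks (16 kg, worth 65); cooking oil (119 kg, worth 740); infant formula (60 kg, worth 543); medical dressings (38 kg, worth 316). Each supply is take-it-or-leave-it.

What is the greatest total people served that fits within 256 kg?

1872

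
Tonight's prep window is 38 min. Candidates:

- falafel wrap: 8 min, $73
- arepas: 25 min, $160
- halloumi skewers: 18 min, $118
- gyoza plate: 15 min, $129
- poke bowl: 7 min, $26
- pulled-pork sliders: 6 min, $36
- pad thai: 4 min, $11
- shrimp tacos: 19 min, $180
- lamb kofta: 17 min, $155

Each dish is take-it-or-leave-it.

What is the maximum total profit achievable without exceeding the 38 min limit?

Greedy by ratio would take falafel wrap + pulled-pork sliders + pad thai + shrimp tacos: 37 min used, total 300.
Dropping falafel wrap and pulled-pork sliders and pad thai frees 18 min; slotting in lamb kofta (17 min) lifts the total to 335 at 36 min.
The spare 2 min is too small for any remaining dish, and no exchange beats 335.

335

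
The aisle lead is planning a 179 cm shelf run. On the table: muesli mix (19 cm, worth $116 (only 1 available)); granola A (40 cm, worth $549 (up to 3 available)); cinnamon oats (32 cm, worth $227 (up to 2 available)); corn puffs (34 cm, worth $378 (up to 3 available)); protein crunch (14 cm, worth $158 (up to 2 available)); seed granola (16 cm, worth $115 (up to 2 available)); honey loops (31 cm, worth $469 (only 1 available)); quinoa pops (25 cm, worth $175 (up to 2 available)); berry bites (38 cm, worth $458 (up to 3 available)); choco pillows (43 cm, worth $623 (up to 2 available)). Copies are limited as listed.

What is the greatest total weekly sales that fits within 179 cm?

2432

By weekly sales per cm: honey loops 15.13, choco pillows 14.49, granola A 13.72, berry bites 12.05 lead.
A density-first pass picks granola A + protein crunch + honey loops + 2×choco pillows — 2422 at 171 cm.
Dropping 2×choco pillows frees 86 cm; slotting in 2×granola A + protein crunch (94 cm) lifts the total to 2432 at 179 cm.
No other feasible combination exceeds 2432.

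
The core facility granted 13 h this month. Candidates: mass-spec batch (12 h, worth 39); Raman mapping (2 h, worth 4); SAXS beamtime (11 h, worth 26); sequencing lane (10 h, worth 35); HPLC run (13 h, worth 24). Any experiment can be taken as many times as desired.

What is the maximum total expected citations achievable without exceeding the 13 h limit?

Ranking by ratio (expected citations/h): sequencing lane 3.50, mass-spec batch 3.25, SAXS beamtime 2.36.
Mass-spec batch uses 12 of the 13 h and totals 39.
No other feasible combination exceeds 39.

39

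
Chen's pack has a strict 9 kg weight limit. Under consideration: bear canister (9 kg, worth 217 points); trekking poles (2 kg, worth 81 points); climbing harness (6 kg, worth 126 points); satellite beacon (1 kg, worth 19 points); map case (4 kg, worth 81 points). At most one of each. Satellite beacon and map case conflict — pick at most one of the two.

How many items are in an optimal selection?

3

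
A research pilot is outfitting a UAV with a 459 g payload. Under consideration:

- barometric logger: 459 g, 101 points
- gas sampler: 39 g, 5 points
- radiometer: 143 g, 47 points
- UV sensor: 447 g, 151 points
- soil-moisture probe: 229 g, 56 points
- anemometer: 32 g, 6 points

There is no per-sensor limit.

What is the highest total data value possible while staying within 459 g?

151

By data value per g: UV sensor 0.34, radiometer 0.33, soil-moisture probe 0.24 lead.
Taking UV sensor: 447 g used, 151 in data value.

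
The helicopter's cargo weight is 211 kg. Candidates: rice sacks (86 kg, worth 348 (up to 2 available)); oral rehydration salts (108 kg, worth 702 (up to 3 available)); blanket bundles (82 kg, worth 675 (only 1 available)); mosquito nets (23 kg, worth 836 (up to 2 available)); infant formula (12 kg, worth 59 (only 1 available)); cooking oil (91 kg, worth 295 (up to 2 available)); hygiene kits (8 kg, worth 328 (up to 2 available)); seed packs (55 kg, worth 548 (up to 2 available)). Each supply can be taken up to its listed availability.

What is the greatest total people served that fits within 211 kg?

3610

A density-first pass picks 2×mosquito nets + infant formula + 2×hygiene kits + 2×seed packs — 3483 at 184 kg.
Dropping seed packs frees 55 kg; slotting in blanket bundles (82 kg) lifts the total to 3610 at 211 kg.
Nothing else within 211 kg beats 3610.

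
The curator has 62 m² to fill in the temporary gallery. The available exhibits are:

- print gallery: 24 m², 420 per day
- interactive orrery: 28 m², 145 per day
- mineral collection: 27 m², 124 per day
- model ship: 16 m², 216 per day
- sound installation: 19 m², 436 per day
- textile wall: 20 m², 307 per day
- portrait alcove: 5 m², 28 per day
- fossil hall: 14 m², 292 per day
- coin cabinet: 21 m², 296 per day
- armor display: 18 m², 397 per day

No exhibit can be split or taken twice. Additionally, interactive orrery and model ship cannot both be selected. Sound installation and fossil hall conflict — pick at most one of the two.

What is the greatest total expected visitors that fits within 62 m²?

1253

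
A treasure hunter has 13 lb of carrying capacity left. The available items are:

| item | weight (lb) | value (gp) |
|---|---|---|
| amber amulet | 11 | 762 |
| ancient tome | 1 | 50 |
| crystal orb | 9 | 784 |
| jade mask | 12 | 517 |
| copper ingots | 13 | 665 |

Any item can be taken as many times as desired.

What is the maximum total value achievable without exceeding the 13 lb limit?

984

The ratio ordering already packs tightly: 4×ancient tome + crystal orb, 13 lb, 984.
Every other selection either busts 13 lb or fails to beat 984.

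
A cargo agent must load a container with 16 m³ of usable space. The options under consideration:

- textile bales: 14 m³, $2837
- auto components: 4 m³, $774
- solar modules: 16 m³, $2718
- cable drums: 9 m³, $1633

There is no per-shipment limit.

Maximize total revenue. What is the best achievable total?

3096

A density-first pass picks textile bales — 2837 at 14 m³.
Dropping textile bales frees 14 m³; slotting in 4×auto components (16 m³) lifts the total to 3096 at 16 m³.
That's the maximum — no swap from here does better than 3096.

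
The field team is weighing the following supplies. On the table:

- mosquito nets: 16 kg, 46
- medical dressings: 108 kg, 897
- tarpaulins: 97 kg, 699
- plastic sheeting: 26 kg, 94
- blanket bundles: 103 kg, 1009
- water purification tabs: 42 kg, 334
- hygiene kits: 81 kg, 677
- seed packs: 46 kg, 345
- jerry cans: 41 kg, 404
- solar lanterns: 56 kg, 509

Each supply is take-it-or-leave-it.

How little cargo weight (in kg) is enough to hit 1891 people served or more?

Minimise kg subject to total people served ≥ 1891.
blanket bundles + jerry cans + solar lanterns: 1922 people served at 200 kg.
No combination under 200 kg hits 1891.

200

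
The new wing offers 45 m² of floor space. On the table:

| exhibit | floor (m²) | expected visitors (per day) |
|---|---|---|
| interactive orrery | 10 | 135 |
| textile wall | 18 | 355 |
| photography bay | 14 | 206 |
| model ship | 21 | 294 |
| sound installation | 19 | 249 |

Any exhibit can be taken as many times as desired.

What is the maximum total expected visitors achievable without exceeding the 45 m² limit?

710

Taking 2×textile wall: 36 m² used, 710 in expected visitors.
That's the maximum — no swap from here does better than 710.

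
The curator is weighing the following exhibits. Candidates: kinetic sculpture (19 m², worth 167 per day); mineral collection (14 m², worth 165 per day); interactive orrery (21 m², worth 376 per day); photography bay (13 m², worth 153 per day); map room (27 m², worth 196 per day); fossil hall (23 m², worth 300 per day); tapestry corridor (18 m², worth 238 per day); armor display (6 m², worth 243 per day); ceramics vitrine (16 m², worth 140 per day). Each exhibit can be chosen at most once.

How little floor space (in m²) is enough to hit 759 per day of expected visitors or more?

40

Need the lightest bundle worth ≥ 759.
interactive orrery + photography bay + armor display reaches 772 using 40 m².
No combination under 40 m² hits 759.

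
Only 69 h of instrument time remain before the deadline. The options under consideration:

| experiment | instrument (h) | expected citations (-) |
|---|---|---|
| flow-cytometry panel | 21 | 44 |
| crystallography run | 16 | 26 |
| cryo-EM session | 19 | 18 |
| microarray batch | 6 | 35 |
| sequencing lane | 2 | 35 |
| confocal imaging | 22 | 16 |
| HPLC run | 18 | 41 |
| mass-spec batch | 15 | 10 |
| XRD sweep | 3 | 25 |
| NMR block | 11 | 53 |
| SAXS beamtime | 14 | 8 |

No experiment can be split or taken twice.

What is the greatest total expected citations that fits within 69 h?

233

The ratio ordering already packs tightly: flow-cytometry panel + microarray batch + sequencing lane + HPLC run + XRD sweep + NMR block, 61 h, 233.
Nothing else within 69 h beats 233.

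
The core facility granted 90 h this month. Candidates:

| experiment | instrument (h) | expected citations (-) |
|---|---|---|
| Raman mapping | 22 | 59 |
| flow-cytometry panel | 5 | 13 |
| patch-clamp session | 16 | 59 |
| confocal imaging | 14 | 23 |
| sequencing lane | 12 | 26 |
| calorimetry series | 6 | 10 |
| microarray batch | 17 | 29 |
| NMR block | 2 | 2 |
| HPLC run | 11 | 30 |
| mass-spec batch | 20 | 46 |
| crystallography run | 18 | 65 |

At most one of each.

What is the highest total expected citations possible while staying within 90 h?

262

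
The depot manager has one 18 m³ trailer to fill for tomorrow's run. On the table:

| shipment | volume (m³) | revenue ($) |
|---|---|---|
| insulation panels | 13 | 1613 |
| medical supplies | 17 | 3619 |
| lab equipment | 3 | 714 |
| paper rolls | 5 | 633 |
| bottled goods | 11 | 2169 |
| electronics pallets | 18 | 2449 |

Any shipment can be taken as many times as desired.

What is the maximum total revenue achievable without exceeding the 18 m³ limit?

4284

Taking 6×lab equipment: 18 m³ used, 4284 in revenue.
Nothing else within 18 m³ beats 4284.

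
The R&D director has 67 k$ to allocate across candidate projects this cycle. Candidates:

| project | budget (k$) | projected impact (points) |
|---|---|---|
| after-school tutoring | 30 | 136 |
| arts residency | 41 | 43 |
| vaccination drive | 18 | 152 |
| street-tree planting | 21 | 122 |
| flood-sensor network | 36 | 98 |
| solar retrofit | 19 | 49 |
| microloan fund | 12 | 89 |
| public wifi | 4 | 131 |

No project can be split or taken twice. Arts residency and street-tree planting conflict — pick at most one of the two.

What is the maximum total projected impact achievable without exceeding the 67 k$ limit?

508

Taking the top-ratio projects first gives vaccination drive + street-tree planting + microloan fund + public wifi for 494 (55 k$).
Dropping street-tree planting frees 21 k$; slotting in after-school tutoring (30 k$) lifts the total to 508 at 64 k$.
Runner-up vaccination drive + street-tree planting + microloan fund + public wifi tops out at 494.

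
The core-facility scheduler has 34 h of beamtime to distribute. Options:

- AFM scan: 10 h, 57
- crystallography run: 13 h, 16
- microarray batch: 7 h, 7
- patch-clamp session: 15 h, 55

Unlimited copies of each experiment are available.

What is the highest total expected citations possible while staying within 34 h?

171

Taking 3×AFM scan: 30 h used, 171 in expected citations.
Every other selection either busts 34 h or fails to beat 171.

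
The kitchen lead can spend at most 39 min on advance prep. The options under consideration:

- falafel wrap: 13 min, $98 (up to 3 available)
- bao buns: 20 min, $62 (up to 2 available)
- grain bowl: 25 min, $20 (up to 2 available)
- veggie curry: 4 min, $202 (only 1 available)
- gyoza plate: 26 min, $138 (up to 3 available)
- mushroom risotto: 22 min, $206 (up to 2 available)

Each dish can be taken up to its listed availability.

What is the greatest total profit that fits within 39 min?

506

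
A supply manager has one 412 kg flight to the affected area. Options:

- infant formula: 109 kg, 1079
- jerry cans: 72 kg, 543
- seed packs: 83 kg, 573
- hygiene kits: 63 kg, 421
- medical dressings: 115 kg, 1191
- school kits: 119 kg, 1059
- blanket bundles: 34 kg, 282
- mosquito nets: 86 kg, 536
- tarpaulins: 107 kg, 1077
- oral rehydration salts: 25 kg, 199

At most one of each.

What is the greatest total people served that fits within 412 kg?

3890

Ranking by ratio (people served/kg): medical dressings 10.36, tarpaulins 10.07, infant formula 9.90.
Filling by ratio: infant formula + medical dressings + blanket bundles + tarpaulins + oral rehydration salts for 3828, with 22 kg left unused.
Dropping blanket bundles and oral rehydration salts frees 59 kg; slotting in jerry cans (72 kg) lifts the total to 3890 at 403 kg.
An exhaustive check of the 1024 subsets confirms 3890.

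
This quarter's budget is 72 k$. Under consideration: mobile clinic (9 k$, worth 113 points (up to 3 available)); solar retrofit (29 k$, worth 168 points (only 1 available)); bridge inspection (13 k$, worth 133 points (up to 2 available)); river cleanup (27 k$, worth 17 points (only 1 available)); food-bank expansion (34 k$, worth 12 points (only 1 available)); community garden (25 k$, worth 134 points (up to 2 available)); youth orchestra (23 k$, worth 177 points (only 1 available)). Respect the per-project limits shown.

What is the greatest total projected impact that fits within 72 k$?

669

The ratio heuristic lands on 3×mobile clinic + 2×bridge inspection (605) but leaves 19 k$ idle.
Dropping mobile clinic frees 9 k$; slotting in youth orchestra (23 k$) lifts the total to 669 at 67 k$.
The spare 5 k$ is too small for any remaining project, and no exchange beats 669.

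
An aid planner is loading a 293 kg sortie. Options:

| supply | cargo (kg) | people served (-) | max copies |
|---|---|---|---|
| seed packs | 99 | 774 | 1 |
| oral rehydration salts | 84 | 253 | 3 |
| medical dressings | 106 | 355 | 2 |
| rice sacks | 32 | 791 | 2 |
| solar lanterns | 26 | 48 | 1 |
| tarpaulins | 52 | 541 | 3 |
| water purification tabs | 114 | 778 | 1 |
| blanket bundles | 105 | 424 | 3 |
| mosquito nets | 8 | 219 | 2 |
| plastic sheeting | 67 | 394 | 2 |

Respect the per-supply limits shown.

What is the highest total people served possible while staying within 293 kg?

Greedy by ratio would take 2×rice sacks + solar lanterns + 3×tarpaulins + 2×mosquito nets: 262 kg used, total 3691.
The 78 kg tied up in solar lanterns and tarpaulins is better spent on seed packs — total rises to 3876 (283 kg).

3876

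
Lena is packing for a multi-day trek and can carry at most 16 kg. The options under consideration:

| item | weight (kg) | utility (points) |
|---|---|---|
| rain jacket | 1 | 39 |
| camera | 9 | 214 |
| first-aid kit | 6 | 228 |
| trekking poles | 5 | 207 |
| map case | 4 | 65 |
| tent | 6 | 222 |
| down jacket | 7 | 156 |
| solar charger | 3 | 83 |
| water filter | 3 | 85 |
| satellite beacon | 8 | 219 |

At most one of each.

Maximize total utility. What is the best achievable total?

574

The ratio heuristic lands on rain jacket + first-aid kit + trekking poles + water filter (559) but leaves 1 kg idle.
The 5 kg tied up in trekking poles is better spent on tent — total rises to 574 (16 kg).
Every other selection either busts 16 kg or fails to beat 574.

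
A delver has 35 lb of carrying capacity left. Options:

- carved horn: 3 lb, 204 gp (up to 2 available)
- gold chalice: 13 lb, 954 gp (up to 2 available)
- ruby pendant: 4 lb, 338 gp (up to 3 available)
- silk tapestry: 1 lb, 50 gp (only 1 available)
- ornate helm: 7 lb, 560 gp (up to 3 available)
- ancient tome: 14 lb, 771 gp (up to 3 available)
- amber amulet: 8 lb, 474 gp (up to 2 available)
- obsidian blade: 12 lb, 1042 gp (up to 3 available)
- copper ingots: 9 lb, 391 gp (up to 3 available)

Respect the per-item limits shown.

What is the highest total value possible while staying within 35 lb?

By value per lb: obsidian blade 86.83, ruby pendant 84.50, ornate helm 80.00 lead.
Taking the top-ratio items first gives carved horn + 2×ruby pendant + 2×obsidian blade for 2964 (35 lb).
The 7 lb tied up in carved horn and ruby pendant is better spent on ornate helm — total rises to 2982 (35 lb).
Every other selection either busts 35 lb or exceeds an availability limit or fails to beat 2982.

2982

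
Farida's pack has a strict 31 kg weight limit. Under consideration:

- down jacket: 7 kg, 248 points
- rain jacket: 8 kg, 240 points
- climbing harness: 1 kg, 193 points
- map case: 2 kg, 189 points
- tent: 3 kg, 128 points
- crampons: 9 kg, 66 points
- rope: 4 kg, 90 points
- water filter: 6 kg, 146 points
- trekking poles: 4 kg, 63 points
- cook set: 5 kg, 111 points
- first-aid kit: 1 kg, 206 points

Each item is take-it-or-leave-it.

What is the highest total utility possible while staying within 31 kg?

Greedy by ratio would take down jacket + rain jacket + climbing harness + map case + tent + water filter + first-aid kit: 28 kg used, total 1350.
Replace water filter with rope + cook set: the trade gains 55 net, giving 1405 at 31 kg.
That's the maximum — no swap from here does better than 1405.

1405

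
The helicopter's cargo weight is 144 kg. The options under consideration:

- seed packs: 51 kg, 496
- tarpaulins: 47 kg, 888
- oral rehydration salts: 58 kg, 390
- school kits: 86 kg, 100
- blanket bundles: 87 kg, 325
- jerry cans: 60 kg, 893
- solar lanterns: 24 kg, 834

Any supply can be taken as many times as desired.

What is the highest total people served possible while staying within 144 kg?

Taking 6×solar lanterns: 144 kg used, 5004 in people served.

5004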